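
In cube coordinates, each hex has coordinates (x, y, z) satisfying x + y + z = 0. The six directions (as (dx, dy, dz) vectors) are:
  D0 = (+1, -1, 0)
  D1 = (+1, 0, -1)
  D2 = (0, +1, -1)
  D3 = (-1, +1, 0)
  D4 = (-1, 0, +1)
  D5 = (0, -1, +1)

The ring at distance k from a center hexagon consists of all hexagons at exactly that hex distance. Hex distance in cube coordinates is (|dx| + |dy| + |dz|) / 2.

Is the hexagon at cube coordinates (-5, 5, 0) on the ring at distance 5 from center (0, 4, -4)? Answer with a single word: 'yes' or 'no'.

|px - cx| = |-5 - 0| = 5
|py - cy| = |5 - 4| = 1
|pz - cz| = |0 - (-4)| = 4
distance = (5+1+4)/2 = 10/2 = 5
radius = 5; distance == radius -> yes

Answer: yes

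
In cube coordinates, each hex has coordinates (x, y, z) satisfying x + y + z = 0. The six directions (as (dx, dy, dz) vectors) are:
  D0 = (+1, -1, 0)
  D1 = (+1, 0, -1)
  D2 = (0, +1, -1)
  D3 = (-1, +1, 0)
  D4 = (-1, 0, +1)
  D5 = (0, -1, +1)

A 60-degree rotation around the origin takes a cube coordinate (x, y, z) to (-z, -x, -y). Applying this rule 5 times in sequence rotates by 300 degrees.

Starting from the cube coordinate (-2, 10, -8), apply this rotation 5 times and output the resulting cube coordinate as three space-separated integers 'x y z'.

Start: (-2, 10, -8)
Step 1: (-2, 10, -8) -> (-(-8), -(-2), -(10)) = (8, 2, -10)
Step 2: (8, 2, -10) -> (-(-10), -(8), -(2)) = (10, -8, -2)
Step 3: (10, -8, -2) -> (-(-2), -(10), -(-8)) = (2, -10, 8)
Step 4: (2, -10, 8) -> (-(8), -(2), -(-10)) = (-8, -2, 10)
Step 5: (-8, -2, 10) -> (-(10), -(-8), -(-2)) = (-10, 8, 2)

Answer: -10 8 2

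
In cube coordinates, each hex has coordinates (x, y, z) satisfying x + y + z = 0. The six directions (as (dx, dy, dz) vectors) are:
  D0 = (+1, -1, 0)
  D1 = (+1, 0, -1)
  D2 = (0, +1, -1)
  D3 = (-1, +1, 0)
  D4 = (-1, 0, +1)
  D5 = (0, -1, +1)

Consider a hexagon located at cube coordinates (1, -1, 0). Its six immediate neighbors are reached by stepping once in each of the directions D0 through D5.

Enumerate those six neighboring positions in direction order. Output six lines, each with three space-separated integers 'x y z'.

Center: (1, -1, 0). Add each direction:
  D0: (1, -1, 0) + (1, -1, 0) = (2, -2, 0)
  D1: (1, -1, 0) + (1, 0, -1) = (2, -1, -1)
  D2: (1, -1, 0) + (0, 1, -1) = (1, 0, -1)
  D3: (1, -1, 0) + (-1, 1, 0) = (0, 0, 0)
  D4: (1, -1, 0) + (-1, 0, 1) = (0, -1, 1)
  D5: (1, -1, 0) + (0, -1, 1) = (1, -2, 1)

Answer: 2 -2 0
2 -1 -1
1 0 -1
0 0 0
0 -1 1
1 -2 1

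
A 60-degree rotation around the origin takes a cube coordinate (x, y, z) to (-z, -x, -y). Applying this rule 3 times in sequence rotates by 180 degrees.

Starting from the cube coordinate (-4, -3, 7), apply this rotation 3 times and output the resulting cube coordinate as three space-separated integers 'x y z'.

Start: (-4, -3, 7)
Step 1: (-4, -3, 7) -> (-(7), -(-4), -(-3)) = (-7, 4, 3)
Step 2: (-7, 4, 3) -> (-(3), -(-7), -(4)) = (-3, 7, -4)
Step 3: (-3, 7, -4) -> (-(-4), -(-3), -(7)) = (4, 3, -7)

Answer: 4 3 -7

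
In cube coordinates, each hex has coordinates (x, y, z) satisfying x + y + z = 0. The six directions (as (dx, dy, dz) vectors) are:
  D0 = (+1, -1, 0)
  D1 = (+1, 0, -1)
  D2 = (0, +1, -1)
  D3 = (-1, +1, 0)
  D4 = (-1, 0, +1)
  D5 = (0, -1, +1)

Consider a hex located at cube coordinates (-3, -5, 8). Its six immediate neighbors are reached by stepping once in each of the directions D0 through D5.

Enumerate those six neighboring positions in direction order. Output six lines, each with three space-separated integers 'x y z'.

Answer: -2 -6 8
-2 -5 7
-3 -4 7
-4 -4 8
-4 -5 9
-3 -6 9

Derivation:
Center: (-3, -5, 8). Add each direction:
  D0: (-3, -5, 8) + (1, -1, 0) = (-2, -6, 8)
  D1: (-3, -5, 8) + (1, 0, -1) = (-2, -5, 7)
  D2: (-3, -5, 8) + (0, 1, -1) = (-3, -4, 7)
  D3: (-3, -5, 8) + (-1, 1, 0) = (-4, -4, 8)
  D4: (-3, -5, 8) + (-1, 0, 1) = (-4, -5, 9)
  D5: (-3, -5, 8) + (0, -1, 1) = (-3, -6, 9)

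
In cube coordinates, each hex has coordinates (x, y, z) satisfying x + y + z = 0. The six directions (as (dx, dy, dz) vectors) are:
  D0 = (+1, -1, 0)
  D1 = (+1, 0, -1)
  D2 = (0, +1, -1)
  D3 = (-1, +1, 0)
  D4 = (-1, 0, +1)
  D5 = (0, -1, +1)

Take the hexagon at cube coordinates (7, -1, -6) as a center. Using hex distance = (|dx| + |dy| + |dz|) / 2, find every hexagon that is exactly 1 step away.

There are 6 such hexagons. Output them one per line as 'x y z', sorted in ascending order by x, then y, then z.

Walk ring at distance 1 from (7, -1, -6):
Start at center + D4*1 = (6, -1, -5)
  hex 0: (6, -1, -5)
  hex 1: (7, -2, -5)
  hex 2: (8, -2, -6)
  hex 3: (8, -1, -7)
  hex 4: (7, 0, -7)
  hex 5: (6, 0, -6)
Sorted: 6 hexes.

Answer: 6 -1 -5
6 0 -6
7 -2 -5
7 0 -7
8 -2 -6
8 -1 -7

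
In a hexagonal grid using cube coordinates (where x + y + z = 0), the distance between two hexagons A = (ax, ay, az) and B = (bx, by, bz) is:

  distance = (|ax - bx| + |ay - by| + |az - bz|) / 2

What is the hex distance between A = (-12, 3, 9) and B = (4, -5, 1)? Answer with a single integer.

|ax - bx| = |-12 - 4| = 16
|ay - by| = |3 - (-5)| = 8
|az - bz| = |9 - 1| = 8
distance = (16 + 8 + 8) / 2 = 32 / 2 = 16

Answer: 16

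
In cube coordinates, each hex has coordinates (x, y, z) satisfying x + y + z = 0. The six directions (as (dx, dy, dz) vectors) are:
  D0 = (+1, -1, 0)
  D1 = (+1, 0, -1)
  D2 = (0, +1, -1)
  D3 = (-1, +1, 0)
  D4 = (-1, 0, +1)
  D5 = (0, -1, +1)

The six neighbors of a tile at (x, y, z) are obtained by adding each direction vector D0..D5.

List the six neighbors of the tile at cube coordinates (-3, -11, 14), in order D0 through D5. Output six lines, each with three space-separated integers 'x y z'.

Answer: -2 -12 14
-2 -11 13
-3 -10 13
-4 -10 14
-4 -11 15
-3 -12 15

Derivation:
Center: (-3, -11, 14). Add each direction:
  D0: (-3, -11, 14) + (1, -1, 0) = (-2, -12, 14)
  D1: (-3, -11, 14) + (1, 0, -1) = (-2, -11, 13)
  D2: (-3, -11, 14) + (0, 1, -1) = (-3, -10, 13)
  D3: (-3, -11, 14) + (-1, 1, 0) = (-4, -10, 14)
  D4: (-3, -11, 14) + (-1, 0, 1) = (-4, -11, 15)
  D5: (-3, -11, 14) + (0, -1, 1) = (-3, -12, 15)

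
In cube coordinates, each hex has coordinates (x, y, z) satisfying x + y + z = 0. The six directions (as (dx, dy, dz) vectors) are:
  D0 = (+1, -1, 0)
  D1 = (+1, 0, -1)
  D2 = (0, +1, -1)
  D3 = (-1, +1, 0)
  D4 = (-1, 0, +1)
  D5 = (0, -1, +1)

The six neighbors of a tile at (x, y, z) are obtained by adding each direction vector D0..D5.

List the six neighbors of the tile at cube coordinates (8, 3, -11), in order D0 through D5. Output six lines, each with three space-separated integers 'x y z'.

Answer: 9 2 -11
9 3 -12
8 4 -12
7 4 -11
7 3 -10
8 2 -10

Derivation:
Center: (8, 3, -11). Add each direction:
  D0: (8, 3, -11) + (1, -1, 0) = (9, 2, -11)
  D1: (8, 3, -11) + (1, 0, -1) = (9, 3, -12)
  D2: (8, 3, -11) + (0, 1, -1) = (8, 4, -12)
  D3: (8, 3, -11) + (-1, 1, 0) = (7, 4, -11)
  D4: (8, 3, -11) + (-1, 0, 1) = (7, 3, -10)
  D5: (8, 3, -11) + (0, -1, 1) = (8, 2, -10)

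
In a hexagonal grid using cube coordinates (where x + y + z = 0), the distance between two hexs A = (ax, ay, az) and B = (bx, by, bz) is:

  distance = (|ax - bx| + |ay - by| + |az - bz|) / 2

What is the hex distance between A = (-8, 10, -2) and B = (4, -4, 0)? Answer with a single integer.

Answer: 14

Derivation:
|ax - bx| = |-8 - 4| = 12
|ay - by| = |10 - (-4)| = 14
|az - bz| = |-2 - 0| = 2
distance = (12 + 14 + 2) / 2 = 28 / 2 = 14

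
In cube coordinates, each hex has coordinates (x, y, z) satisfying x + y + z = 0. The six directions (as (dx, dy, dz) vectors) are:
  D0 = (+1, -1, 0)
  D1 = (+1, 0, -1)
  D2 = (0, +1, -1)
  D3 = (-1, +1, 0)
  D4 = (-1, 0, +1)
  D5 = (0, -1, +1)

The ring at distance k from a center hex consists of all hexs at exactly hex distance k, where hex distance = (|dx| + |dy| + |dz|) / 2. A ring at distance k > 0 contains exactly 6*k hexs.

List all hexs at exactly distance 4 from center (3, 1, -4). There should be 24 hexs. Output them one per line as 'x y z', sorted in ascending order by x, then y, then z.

Answer: -1 1 0
-1 2 -1
-1 3 -2
-1 4 -3
-1 5 -4
0 0 0
0 5 -5
1 -1 0
1 5 -6
2 -2 0
2 5 -7
3 -3 0
3 5 -8
4 -3 -1
4 4 -8
5 -3 -2
5 3 -8
6 -3 -3
6 2 -8
7 -3 -4
7 -2 -5
7 -1 -6
7 0 -7
7 1 -8

Derivation:
Walk ring at distance 4 from (3, 1, -4):
Start at center + D4*4 = (-1, 1, 0)
  hex 0: (-1, 1, 0)
  hex 1: (0, 0, 0)
  hex 2: (1, -1, 0)
  hex 3: (2, -2, 0)
  hex 4: (3, -3, 0)
  hex 5: (4, -3, -1)
  hex 6: (5, -3, -2)
  hex 7: (6, -3, -3)
  hex 8: (7, -3, -4)
  hex 9: (7, -2, -5)
  hex 10: (7, -1, -6)
  hex 11: (7, 0, -7)
  hex 12: (7, 1, -8)
  hex 13: (6, 2, -8)
  hex 14: (5, 3, -8)
  hex 15: (4, 4, -8)
  hex 16: (3, 5, -8)
  hex 17: (2, 5, -7)
  hex 18: (1, 5, -6)
  hex 19: (0, 5, -5)
  hex 20: (-1, 5, -4)
  hex 21: (-1, 4, -3)
  hex 22: (-1, 3, -2)
  hex 23: (-1, 2, -1)
Sorted: 24 hexes.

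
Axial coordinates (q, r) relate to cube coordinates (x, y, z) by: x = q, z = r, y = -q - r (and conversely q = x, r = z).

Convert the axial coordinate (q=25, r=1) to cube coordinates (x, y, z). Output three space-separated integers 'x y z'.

Answer: 25 -26 1

Derivation:
x = q = 25
z = r = 1
y = -x - z = -(25) - (1) = -26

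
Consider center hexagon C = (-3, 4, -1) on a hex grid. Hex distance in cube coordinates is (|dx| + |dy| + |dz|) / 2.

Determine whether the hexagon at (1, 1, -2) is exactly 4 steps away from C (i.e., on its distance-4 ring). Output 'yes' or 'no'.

Answer: yes

Derivation:
|px - cx| = |1 - (-3)| = 4
|py - cy| = |1 - 4| = 3
|pz - cz| = |-2 - (-1)| = 1
distance = (4+3+1)/2 = 8/2 = 4
radius = 4; distance == radius -> yes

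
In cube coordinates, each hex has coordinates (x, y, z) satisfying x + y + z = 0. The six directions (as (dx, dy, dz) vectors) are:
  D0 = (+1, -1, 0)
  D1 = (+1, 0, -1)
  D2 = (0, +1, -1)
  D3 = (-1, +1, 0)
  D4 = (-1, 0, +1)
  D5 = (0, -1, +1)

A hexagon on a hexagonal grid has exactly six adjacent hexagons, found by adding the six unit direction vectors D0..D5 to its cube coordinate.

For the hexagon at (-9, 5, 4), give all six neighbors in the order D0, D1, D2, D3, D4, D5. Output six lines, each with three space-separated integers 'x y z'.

Center: (-9, 5, 4). Add each direction:
  D0: (-9, 5, 4) + (1, -1, 0) = (-8, 4, 4)
  D1: (-9, 5, 4) + (1, 0, -1) = (-8, 5, 3)
  D2: (-9, 5, 4) + (0, 1, -1) = (-9, 6, 3)
  D3: (-9, 5, 4) + (-1, 1, 0) = (-10, 6, 4)
  D4: (-9, 5, 4) + (-1, 0, 1) = (-10, 5, 5)
  D5: (-9, 5, 4) + (0, -1, 1) = (-9, 4, 5)

Answer: -8 4 4
-8 5 3
-9 6 3
-10 6 4
-10 5 5
-9 4 5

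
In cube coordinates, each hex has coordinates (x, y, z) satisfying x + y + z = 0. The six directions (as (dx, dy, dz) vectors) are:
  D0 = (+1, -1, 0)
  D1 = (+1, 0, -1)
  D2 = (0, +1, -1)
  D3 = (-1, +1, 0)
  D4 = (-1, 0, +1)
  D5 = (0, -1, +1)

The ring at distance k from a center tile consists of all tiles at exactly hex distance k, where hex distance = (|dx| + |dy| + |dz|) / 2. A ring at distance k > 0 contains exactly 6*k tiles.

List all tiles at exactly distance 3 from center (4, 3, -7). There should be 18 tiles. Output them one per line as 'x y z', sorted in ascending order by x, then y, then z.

Answer: 1 3 -4
1 4 -5
1 5 -6
1 6 -7
2 2 -4
2 6 -8
3 1 -4
3 6 -9
4 0 -4
4 6 -10
5 0 -5
5 5 -10
6 0 -6
6 4 -10
7 0 -7
7 1 -8
7 2 -9
7 3 -10

Derivation:
Walk ring at distance 3 from (4, 3, -7):
Start at center + D4*3 = (1, 3, -4)
  hex 0: (1, 3, -4)
  hex 1: (2, 2, -4)
  hex 2: (3, 1, -4)
  hex 3: (4, 0, -4)
  hex 4: (5, 0, -5)
  hex 5: (6, 0, -6)
  hex 6: (7, 0, -7)
  hex 7: (7, 1, -8)
  hex 8: (7, 2, -9)
  hex 9: (7, 3, -10)
  hex 10: (6, 4, -10)
  hex 11: (5, 5, -10)
  hex 12: (4, 6, -10)
  hex 13: (3, 6, -9)
  hex 14: (2, 6, -8)
  hex 15: (1, 6, -7)
  hex 16: (1, 5, -6)
  hex 17: (1, 4, -5)
Sorted: 18 hexes.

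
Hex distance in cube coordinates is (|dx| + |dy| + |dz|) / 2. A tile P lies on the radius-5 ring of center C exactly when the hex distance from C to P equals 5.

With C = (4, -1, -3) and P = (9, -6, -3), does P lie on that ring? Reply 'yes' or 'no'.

|px - cx| = |9 - 4| = 5
|py - cy| = |-6 - (-1)| = 5
|pz - cz| = |-3 - (-3)| = 0
distance = (5+5+0)/2 = 10/2 = 5
radius = 5; distance == radius -> yes

Answer: yes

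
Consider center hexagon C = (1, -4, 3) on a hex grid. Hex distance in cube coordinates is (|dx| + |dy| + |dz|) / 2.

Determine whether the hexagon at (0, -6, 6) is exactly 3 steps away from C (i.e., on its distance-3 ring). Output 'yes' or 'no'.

Answer: yes

Derivation:
|px - cx| = |0 - 1| = 1
|py - cy| = |-6 - (-4)| = 2
|pz - cz| = |6 - 3| = 3
distance = (1+2+3)/2 = 6/2 = 3
radius = 3; distance == radius -> yes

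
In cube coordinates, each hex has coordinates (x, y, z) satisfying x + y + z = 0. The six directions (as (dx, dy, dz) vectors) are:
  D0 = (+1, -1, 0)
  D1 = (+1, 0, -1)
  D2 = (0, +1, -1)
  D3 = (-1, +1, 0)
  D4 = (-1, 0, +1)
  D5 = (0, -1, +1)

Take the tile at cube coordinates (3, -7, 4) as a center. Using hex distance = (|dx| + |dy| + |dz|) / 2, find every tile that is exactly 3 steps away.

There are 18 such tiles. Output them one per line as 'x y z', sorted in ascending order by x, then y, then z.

Walk ring at distance 3 from (3, -7, 4):
Start at center + D4*3 = (0, -7, 7)
  hex 0: (0, -7, 7)
  hex 1: (1, -8, 7)
  hex 2: (2, -9, 7)
  hex 3: (3, -10, 7)
  hex 4: (4, -10, 6)
  hex 5: (5, -10, 5)
  hex 6: (6, -10, 4)
  hex 7: (6, -9, 3)
  hex 8: (6, -8, 2)
  hex 9: (6, -7, 1)
  hex 10: (5, -6, 1)
  hex 11: (4, -5, 1)
  hex 12: (3, -4, 1)
  hex 13: (2, -4, 2)
  hex 14: (1, -4, 3)
  hex 15: (0, -4, 4)
  hex 16: (0, -5, 5)
  hex 17: (0, -6, 6)
Sorted: 18 hexes.

Answer: 0 -7 7
0 -6 6
0 -5 5
0 -4 4
1 -8 7
1 -4 3
2 -9 7
2 -4 2
3 -10 7
3 -4 1
4 -10 6
4 -5 1
5 -10 5
5 -6 1
6 -10 4
6 -9 3
6 -8 2
6 -7 1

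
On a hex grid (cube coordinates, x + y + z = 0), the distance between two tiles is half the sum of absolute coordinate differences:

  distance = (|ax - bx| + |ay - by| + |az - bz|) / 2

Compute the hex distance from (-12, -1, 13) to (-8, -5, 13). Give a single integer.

Answer: 4

Derivation:
|ax - bx| = |-12 - (-8)| = 4
|ay - by| = |-1 - (-5)| = 4
|az - bz| = |13 - 13| = 0
distance = (4 + 4 + 0) / 2 = 8 / 2 = 4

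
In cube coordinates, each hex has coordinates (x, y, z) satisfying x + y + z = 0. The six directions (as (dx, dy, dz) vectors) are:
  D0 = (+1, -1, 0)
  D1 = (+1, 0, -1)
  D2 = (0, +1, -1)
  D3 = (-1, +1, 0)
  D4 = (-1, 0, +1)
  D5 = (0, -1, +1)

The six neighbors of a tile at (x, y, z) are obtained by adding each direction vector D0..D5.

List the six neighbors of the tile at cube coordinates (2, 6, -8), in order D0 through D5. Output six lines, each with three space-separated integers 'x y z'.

Center: (2, 6, -8). Add each direction:
  D0: (2, 6, -8) + (1, -1, 0) = (3, 5, -8)
  D1: (2, 6, -8) + (1, 0, -1) = (3, 6, -9)
  D2: (2, 6, -8) + (0, 1, -1) = (2, 7, -9)
  D3: (2, 6, -8) + (-1, 1, 0) = (1, 7, -8)
  D4: (2, 6, -8) + (-1, 0, 1) = (1, 6, -7)
  D5: (2, 6, -8) + (0, -1, 1) = (2, 5, -7)

Answer: 3 5 -8
3 6 -9
2 7 -9
1 7 -8
1 6 -7
2 5 -7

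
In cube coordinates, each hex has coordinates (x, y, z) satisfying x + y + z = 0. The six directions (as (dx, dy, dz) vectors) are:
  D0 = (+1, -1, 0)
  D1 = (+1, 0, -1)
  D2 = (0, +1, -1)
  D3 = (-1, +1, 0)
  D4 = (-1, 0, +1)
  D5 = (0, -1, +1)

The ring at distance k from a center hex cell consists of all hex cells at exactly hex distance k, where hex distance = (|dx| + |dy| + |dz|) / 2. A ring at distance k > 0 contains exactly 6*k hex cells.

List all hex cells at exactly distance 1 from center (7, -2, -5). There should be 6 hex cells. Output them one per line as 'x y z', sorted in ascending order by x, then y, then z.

Walk ring at distance 1 from (7, -2, -5):
Start at center + D4*1 = (6, -2, -4)
  hex 0: (6, -2, -4)
  hex 1: (7, -3, -4)
  hex 2: (8, -3, -5)
  hex 3: (8, -2, -6)
  hex 4: (7, -1, -6)
  hex 5: (6, -1, -5)
Sorted: 6 hexes.

Answer: 6 -2 -4
6 -1 -5
7 -3 -4
7 -1 -6
8 -3 -5
8 -2 -6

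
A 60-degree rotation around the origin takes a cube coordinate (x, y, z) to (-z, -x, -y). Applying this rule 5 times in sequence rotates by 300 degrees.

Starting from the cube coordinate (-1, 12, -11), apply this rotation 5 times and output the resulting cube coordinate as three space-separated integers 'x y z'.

Start: (-1, 12, -11)
Step 1: (-1, 12, -11) -> (-(-11), -(-1), -(12)) = (11, 1, -12)
Step 2: (11, 1, -12) -> (-(-12), -(11), -(1)) = (12, -11, -1)
Step 3: (12, -11, -1) -> (-(-1), -(12), -(-11)) = (1, -12, 11)
Step 4: (1, -12, 11) -> (-(11), -(1), -(-12)) = (-11, -1, 12)
Step 5: (-11, -1, 12) -> (-(12), -(-11), -(-1)) = (-12, 11, 1)

Answer: -12 11 1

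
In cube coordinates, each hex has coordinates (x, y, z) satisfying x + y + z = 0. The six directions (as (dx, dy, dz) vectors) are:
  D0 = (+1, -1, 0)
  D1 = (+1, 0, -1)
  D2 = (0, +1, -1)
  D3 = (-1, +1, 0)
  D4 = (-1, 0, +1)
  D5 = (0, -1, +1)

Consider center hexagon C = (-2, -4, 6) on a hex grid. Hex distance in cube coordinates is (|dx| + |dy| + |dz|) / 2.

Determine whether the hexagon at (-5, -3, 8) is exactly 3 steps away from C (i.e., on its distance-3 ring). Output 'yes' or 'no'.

|px - cx| = |-5 - (-2)| = 3
|py - cy| = |-3 - (-4)| = 1
|pz - cz| = |8 - 6| = 2
distance = (3+1+2)/2 = 6/2 = 3
radius = 3; distance == radius -> yes

Answer: yes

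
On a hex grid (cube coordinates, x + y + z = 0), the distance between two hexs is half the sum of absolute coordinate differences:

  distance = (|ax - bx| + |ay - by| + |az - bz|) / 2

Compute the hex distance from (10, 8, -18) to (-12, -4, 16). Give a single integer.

|ax - bx| = |10 - (-12)| = 22
|ay - by| = |8 - (-4)| = 12
|az - bz| = |-18 - 16| = 34
distance = (22 + 12 + 34) / 2 = 68 / 2 = 34

Answer: 34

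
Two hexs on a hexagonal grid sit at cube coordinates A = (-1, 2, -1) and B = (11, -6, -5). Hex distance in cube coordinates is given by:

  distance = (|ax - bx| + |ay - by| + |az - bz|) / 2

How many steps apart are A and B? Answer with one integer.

|ax - bx| = |-1 - 11| = 12
|ay - by| = |2 - (-6)| = 8
|az - bz| = |-1 - (-5)| = 4
distance = (12 + 8 + 4) / 2 = 24 / 2 = 12

Answer: 12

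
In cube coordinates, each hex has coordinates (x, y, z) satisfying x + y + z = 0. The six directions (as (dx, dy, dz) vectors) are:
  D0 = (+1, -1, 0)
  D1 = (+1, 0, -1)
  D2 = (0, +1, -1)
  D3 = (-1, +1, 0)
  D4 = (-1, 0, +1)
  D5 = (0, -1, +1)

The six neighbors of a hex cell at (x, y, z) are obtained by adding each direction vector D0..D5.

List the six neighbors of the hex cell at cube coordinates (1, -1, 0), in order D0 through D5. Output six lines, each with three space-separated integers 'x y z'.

Answer: 2 -2 0
2 -1 -1
1 0 -1
0 0 0
0 -1 1
1 -2 1

Derivation:
Center: (1, -1, 0). Add each direction:
  D0: (1, -1, 0) + (1, -1, 0) = (2, -2, 0)
  D1: (1, -1, 0) + (1, 0, -1) = (2, -1, -1)
  D2: (1, -1, 0) + (0, 1, -1) = (1, 0, -1)
  D3: (1, -1, 0) + (-1, 1, 0) = (0, 0, 0)
  D4: (1, -1, 0) + (-1, 0, 1) = (0, -1, 1)
  D5: (1, -1, 0) + (0, -1, 1) = (1, -2, 1)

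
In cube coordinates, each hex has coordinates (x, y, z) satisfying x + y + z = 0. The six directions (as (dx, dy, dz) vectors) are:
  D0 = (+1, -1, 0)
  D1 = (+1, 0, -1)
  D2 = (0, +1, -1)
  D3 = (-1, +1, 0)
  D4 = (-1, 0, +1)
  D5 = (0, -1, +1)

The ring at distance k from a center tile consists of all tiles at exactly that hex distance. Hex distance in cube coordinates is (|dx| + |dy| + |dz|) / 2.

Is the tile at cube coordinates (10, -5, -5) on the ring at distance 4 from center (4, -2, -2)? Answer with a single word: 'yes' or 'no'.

Answer: no

Derivation:
|px - cx| = |10 - 4| = 6
|py - cy| = |-5 - (-2)| = 3
|pz - cz| = |-5 - (-2)| = 3
distance = (6+3+3)/2 = 12/2 = 6
radius = 4; distance != radius -> no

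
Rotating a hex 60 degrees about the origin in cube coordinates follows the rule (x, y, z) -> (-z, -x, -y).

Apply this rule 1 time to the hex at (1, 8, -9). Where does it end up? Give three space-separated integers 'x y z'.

Start: (1, 8, -9)
Step 1: (1, 8, -9) -> (-(-9), -(1), -(8)) = (9, -1, -8)

Answer: 9 -1 -8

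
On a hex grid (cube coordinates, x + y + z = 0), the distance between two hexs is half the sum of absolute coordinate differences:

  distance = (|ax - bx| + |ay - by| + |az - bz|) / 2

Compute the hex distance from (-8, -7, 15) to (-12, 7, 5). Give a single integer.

|ax - bx| = |-8 - (-12)| = 4
|ay - by| = |-7 - 7| = 14
|az - bz| = |15 - 5| = 10
distance = (4 + 14 + 10) / 2 = 28 / 2 = 14

Answer: 14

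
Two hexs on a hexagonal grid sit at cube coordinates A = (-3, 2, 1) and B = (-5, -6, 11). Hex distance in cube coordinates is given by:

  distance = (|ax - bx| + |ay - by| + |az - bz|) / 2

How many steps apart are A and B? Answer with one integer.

Answer: 10

Derivation:
|ax - bx| = |-3 - (-5)| = 2
|ay - by| = |2 - (-6)| = 8
|az - bz| = |1 - 11| = 10
distance = (2 + 8 + 10) / 2 = 20 / 2 = 10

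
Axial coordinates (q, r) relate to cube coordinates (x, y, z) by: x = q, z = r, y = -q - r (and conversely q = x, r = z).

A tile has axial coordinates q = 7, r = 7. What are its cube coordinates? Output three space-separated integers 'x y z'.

x = q = 7
z = r = 7
y = -x - z = -(7) - (7) = -14

Answer: 7 -14 7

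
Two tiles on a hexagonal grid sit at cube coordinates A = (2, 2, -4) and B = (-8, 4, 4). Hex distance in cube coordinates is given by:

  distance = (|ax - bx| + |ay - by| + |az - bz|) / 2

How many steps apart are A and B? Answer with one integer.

Answer: 10

Derivation:
|ax - bx| = |2 - (-8)| = 10
|ay - by| = |2 - 4| = 2
|az - bz| = |-4 - 4| = 8
distance = (10 + 2 + 8) / 2 = 20 / 2 = 10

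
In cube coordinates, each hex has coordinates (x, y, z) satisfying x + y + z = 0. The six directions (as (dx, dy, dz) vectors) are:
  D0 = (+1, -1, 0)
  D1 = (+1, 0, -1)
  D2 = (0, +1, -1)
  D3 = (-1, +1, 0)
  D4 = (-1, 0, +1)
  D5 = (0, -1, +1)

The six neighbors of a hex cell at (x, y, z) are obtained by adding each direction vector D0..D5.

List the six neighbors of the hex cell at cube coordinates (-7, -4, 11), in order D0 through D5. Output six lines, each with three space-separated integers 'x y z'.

Answer: -6 -5 11
-6 -4 10
-7 -3 10
-8 -3 11
-8 -4 12
-7 -5 12

Derivation:
Center: (-7, -4, 11). Add each direction:
  D0: (-7, -4, 11) + (1, -1, 0) = (-6, -5, 11)
  D1: (-7, -4, 11) + (1, 0, -1) = (-6, -4, 10)
  D2: (-7, -4, 11) + (0, 1, -1) = (-7, -3, 10)
  D3: (-7, -4, 11) + (-1, 1, 0) = (-8, -3, 11)
  D4: (-7, -4, 11) + (-1, 0, 1) = (-8, -4, 12)
  D5: (-7, -4, 11) + (0, -1, 1) = (-7, -5, 12)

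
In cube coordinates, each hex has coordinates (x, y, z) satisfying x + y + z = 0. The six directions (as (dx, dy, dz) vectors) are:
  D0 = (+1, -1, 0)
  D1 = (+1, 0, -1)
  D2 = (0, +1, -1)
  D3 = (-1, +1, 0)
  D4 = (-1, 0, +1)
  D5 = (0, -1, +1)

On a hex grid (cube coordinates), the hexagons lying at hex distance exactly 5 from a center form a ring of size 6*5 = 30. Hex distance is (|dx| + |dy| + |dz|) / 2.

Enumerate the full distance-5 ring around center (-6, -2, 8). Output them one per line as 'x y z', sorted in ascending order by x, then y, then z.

Answer: -11 -2 13
-11 -1 12
-11 0 11
-11 1 10
-11 2 9
-11 3 8
-10 -3 13
-10 3 7
-9 -4 13
-9 3 6
-8 -5 13
-8 3 5
-7 -6 13
-7 3 4
-6 -7 13
-6 3 3
-5 -7 12
-5 2 3
-4 -7 11
-4 1 3
-3 -7 10
-3 0 3
-2 -7 9
-2 -1 3
-1 -7 8
-1 -6 7
-1 -5 6
-1 -4 5
-1 -3 4
-1 -2 3

Derivation:
Walk ring at distance 5 from (-6, -2, 8):
Start at center + D4*5 = (-11, -2, 13)
  hex 0: (-11, -2, 13)
  hex 1: (-10, -3, 13)
  hex 2: (-9, -4, 13)
  hex 3: (-8, -5, 13)
  hex 4: (-7, -6, 13)
  hex 5: (-6, -7, 13)
  hex 6: (-5, -7, 12)
  hex 7: (-4, -7, 11)
  hex 8: (-3, -7, 10)
  hex 9: (-2, -7, 9)
  hex 10: (-1, -7, 8)
  hex 11: (-1, -6, 7)
  hex 12: (-1, -5, 6)
  hex 13: (-1, -4, 5)
  hex 14: (-1, -3, 4)
  hex 15: (-1, -2, 3)
  hex 16: (-2, -1, 3)
  hex 17: (-3, 0, 3)
  hex 18: (-4, 1, 3)
  hex 19: (-5, 2, 3)
  hex 20: (-6, 3, 3)
  hex 21: (-7, 3, 4)
  hex 22: (-8, 3, 5)
  hex 23: (-9, 3, 6)
  hex 24: (-10, 3, 7)
  hex 25: (-11, 3, 8)
  hex 26: (-11, 2, 9)
  hex 27: (-11, 1, 10)
  hex 28: (-11, 0, 11)
  hex 29: (-11, -1, 12)
Sorted: 30 hexes.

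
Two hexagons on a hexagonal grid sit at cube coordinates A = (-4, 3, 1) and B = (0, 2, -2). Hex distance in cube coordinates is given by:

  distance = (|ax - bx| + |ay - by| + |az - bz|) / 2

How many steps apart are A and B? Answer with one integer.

|ax - bx| = |-4 - 0| = 4
|ay - by| = |3 - 2| = 1
|az - bz| = |1 - (-2)| = 3
distance = (4 + 1 + 3) / 2 = 8 / 2 = 4

Answer: 4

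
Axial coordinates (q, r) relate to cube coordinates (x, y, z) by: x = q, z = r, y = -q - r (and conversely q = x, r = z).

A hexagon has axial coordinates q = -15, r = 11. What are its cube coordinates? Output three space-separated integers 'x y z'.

x = q = -15
z = r = 11
y = -x - z = -(-15) - (11) = 4

Answer: -15 4 11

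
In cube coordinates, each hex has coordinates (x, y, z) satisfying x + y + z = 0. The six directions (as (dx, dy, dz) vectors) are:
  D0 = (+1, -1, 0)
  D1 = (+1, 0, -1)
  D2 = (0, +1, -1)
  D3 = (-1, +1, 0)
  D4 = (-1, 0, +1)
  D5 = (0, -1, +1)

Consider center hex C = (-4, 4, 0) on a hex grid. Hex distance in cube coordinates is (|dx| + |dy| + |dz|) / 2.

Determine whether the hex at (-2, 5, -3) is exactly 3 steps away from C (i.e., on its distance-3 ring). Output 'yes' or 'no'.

|px - cx| = |-2 - (-4)| = 2
|py - cy| = |5 - 4| = 1
|pz - cz| = |-3 - 0| = 3
distance = (2+1+3)/2 = 6/2 = 3
radius = 3; distance == radius -> yes

Answer: yes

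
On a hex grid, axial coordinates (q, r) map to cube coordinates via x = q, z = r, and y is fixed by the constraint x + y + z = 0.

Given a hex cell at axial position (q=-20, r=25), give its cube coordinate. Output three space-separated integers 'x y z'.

x = q = -20
z = r = 25
y = -x - z = -(-20) - (25) = -5

Answer: -20 -5 25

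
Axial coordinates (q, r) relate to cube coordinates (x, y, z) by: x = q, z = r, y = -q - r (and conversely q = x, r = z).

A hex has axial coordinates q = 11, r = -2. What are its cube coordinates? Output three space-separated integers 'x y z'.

Answer: 11 -9 -2

Derivation:
x = q = 11
z = r = -2
y = -x - z = -(11) - (-2) = -9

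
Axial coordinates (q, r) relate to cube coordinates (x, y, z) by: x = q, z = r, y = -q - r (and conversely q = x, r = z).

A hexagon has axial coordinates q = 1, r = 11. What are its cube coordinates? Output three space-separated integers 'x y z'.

Answer: 1 -12 11

Derivation:
x = q = 1
z = r = 11
y = -x - z = -(1) - (11) = -12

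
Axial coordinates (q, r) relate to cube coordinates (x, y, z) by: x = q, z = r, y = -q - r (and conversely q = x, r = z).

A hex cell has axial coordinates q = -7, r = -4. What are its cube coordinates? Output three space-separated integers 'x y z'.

x = q = -7
z = r = -4
y = -x - z = -(-7) - (-4) = 11

Answer: -7 11 -4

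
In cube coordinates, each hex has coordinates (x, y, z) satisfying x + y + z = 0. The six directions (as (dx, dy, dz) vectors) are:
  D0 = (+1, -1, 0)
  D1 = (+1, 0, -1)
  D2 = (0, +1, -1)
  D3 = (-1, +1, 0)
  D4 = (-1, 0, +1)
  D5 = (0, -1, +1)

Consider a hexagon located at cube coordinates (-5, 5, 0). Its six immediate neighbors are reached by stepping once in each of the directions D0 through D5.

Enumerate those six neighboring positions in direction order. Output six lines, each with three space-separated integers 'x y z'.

Center: (-5, 5, 0). Add each direction:
  D0: (-5, 5, 0) + (1, -1, 0) = (-4, 4, 0)
  D1: (-5, 5, 0) + (1, 0, -1) = (-4, 5, -1)
  D2: (-5, 5, 0) + (0, 1, -1) = (-5, 6, -1)
  D3: (-5, 5, 0) + (-1, 1, 0) = (-6, 6, 0)
  D4: (-5, 5, 0) + (-1, 0, 1) = (-6, 5, 1)
  D5: (-5, 5, 0) + (0, -1, 1) = (-5, 4, 1)

Answer: -4 4 0
-4 5 -1
-5 6 -1
-6 6 0
-6 5 1
-5 4 1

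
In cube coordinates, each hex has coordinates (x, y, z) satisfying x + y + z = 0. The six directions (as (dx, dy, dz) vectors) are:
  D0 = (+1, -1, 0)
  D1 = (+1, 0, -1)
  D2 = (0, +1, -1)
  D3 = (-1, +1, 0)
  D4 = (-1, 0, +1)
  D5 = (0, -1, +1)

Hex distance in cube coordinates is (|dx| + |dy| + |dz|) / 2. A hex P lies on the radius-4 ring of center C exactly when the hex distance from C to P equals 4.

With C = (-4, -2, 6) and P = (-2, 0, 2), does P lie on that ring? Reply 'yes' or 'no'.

|px - cx| = |-2 - (-4)| = 2
|py - cy| = |0 - (-2)| = 2
|pz - cz| = |2 - 6| = 4
distance = (2+2+4)/2 = 8/2 = 4
radius = 4; distance == radius -> yes

Answer: yes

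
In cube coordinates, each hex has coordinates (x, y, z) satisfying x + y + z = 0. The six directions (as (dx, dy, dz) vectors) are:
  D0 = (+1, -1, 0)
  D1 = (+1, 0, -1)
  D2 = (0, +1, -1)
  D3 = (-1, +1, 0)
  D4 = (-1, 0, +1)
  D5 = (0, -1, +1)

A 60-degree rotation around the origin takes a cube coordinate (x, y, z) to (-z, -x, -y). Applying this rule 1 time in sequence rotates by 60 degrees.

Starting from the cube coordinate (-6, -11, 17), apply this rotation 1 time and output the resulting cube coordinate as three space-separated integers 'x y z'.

Answer: -17 6 11

Derivation:
Start: (-6, -11, 17)
Step 1: (-6, -11, 17) -> (-(17), -(-6), -(-11)) = (-17, 6, 11)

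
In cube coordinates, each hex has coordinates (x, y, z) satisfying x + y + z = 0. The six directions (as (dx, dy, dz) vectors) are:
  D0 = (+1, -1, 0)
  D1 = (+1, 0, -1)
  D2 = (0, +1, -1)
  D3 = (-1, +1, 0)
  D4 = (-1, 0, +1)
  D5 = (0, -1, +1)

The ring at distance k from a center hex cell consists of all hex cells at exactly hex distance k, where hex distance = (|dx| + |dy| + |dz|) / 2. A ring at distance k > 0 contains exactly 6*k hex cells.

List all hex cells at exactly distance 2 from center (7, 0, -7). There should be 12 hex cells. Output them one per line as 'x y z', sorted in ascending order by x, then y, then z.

Walk ring at distance 2 from (7, 0, -7):
Start at center + D4*2 = (5, 0, -5)
  hex 0: (5, 0, -5)
  hex 1: (6, -1, -5)
  hex 2: (7, -2, -5)
  hex 3: (8, -2, -6)
  hex 4: (9, -2, -7)
  hex 5: (9, -1, -8)
  hex 6: (9, 0, -9)
  hex 7: (8, 1, -9)
  hex 8: (7, 2, -9)
  hex 9: (6, 2, -8)
  hex 10: (5, 2, -7)
  hex 11: (5, 1, -6)
Sorted: 12 hexes.

Answer: 5 0 -5
5 1 -6
5 2 -7
6 -1 -5
6 2 -8
7 -2 -5
7 2 -9
8 -2 -6
8 1 -9
9 -2 -7
9 -1 -8
9 0 -9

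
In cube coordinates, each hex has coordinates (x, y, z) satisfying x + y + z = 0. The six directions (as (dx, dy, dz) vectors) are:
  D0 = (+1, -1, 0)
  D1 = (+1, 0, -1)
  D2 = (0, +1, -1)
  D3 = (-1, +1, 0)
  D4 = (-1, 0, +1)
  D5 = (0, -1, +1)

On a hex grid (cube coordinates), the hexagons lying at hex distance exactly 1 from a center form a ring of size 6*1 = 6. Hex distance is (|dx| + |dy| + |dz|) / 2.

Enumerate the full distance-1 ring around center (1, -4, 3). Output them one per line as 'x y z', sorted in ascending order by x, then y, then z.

Walk ring at distance 1 from (1, -4, 3):
Start at center + D4*1 = (0, -4, 4)
  hex 0: (0, -4, 4)
  hex 1: (1, -5, 4)
  hex 2: (2, -5, 3)
  hex 3: (2, -4, 2)
  hex 4: (1, -3, 2)
  hex 5: (0, -3, 3)
Sorted: 6 hexes.

Answer: 0 -4 4
0 -3 3
1 -5 4
1 -3 2
2 -5 3
2 -4 2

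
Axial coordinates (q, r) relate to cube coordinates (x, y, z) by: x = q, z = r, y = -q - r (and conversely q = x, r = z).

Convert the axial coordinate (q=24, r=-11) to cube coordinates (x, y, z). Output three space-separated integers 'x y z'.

Answer: 24 -13 -11

Derivation:
x = q = 24
z = r = -11
y = -x - z = -(24) - (-11) = -13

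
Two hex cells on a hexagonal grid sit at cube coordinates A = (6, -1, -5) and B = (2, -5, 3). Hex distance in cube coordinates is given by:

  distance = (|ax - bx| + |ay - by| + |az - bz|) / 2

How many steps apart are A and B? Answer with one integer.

|ax - bx| = |6 - 2| = 4
|ay - by| = |-1 - (-5)| = 4
|az - bz| = |-5 - 3| = 8
distance = (4 + 4 + 8) / 2 = 16 / 2 = 8

Answer: 8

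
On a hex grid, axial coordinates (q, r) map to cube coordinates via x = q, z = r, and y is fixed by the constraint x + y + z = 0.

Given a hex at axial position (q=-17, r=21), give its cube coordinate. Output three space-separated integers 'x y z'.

Answer: -17 -4 21

Derivation:
x = q = -17
z = r = 21
y = -x - z = -(-17) - (21) = -4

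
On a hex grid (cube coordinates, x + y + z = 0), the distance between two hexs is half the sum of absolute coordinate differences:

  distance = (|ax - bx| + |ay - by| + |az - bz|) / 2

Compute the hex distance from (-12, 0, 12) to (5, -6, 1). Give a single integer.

|ax - bx| = |-12 - 5| = 17
|ay - by| = |0 - (-6)| = 6
|az - bz| = |12 - 1| = 11
distance = (17 + 6 + 11) / 2 = 34 / 2 = 17

Answer: 17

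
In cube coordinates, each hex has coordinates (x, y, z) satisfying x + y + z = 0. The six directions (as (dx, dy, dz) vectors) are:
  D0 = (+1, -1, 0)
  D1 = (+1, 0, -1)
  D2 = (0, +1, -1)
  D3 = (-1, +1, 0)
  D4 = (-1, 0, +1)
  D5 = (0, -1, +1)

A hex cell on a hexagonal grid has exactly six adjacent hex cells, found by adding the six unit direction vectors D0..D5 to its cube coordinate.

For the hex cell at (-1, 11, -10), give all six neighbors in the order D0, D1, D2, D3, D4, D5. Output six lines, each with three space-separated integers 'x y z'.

Center: (-1, 11, -10). Add each direction:
  D0: (-1, 11, -10) + (1, -1, 0) = (0, 10, -10)
  D1: (-1, 11, -10) + (1, 0, -1) = (0, 11, -11)
  D2: (-1, 11, -10) + (0, 1, -1) = (-1, 12, -11)
  D3: (-1, 11, -10) + (-1, 1, 0) = (-2, 12, -10)
  D4: (-1, 11, -10) + (-1, 0, 1) = (-2, 11, -9)
  D5: (-1, 11, -10) + (0, -1, 1) = (-1, 10, -9)

Answer: 0 10 -10
0 11 -11
-1 12 -11
-2 12 -10
-2 11 -9
-1 10 -9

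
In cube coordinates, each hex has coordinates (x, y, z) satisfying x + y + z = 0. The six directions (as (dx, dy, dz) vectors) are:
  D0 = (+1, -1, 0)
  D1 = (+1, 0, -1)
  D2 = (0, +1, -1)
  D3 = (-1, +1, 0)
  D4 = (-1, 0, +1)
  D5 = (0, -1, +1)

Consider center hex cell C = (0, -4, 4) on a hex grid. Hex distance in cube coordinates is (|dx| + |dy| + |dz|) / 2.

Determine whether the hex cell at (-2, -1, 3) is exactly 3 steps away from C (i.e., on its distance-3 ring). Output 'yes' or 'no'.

|px - cx| = |-2 - 0| = 2
|py - cy| = |-1 - (-4)| = 3
|pz - cz| = |3 - 4| = 1
distance = (2+3+1)/2 = 6/2 = 3
radius = 3; distance == radius -> yes

Answer: yes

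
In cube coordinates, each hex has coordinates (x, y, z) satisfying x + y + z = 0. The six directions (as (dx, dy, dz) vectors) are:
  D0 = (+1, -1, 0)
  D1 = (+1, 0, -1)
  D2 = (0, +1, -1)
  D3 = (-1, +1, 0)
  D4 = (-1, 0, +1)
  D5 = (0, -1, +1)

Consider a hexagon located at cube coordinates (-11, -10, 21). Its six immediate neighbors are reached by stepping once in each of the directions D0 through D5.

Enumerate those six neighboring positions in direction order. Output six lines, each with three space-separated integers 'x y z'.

Answer: -10 -11 21
-10 -10 20
-11 -9 20
-12 -9 21
-12 -10 22
-11 -11 22

Derivation:
Center: (-11, -10, 21). Add each direction:
  D0: (-11, -10, 21) + (1, -1, 0) = (-10, -11, 21)
  D1: (-11, -10, 21) + (1, 0, -1) = (-10, -10, 20)
  D2: (-11, -10, 21) + (0, 1, -1) = (-11, -9, 20)
  D3: (-11, -10, 21) + (-1, 1, 0) = (-12, -9, 21)
  D4: (-11, -10, 21) + (-1, 0, 1) = (-12, -10, 22)
  D5: (-11, -10, 21) + (0, -1, 1) = (-11, -11, 22)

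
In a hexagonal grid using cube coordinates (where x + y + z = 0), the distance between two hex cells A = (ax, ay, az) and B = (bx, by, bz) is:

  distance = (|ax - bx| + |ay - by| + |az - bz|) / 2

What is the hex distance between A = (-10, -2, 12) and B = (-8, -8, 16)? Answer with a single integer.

Answer: 6

Derivation:
|ax - bx| = |-10 - (-8)| = 2
|ay - by| = |-2 - (-8)| = 6
|az - bz| = |12 - 16| = 4
distance = (2 + 6 + 4) / 2 = 12 / 2 = 6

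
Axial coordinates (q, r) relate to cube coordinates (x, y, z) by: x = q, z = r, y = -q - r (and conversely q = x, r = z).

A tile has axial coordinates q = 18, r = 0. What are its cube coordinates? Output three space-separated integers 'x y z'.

Answer: 18 -18 0

Derivation:
x = q = 18
z = r = 0
y = -x - z = -(18) - (0) = -18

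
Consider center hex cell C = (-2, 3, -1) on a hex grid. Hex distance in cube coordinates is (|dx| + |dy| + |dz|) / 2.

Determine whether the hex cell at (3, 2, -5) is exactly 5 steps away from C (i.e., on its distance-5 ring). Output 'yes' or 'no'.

|px - cx| = |3 - (-2)| = 5
|py - cy| = |2 - 3| = 1
|pz - cz| = |-5 - (-1)| = 4
distance = (5+1+4)/2 = 10/2 = 5
radius = 5; distance == radius -> yes

Answer: yes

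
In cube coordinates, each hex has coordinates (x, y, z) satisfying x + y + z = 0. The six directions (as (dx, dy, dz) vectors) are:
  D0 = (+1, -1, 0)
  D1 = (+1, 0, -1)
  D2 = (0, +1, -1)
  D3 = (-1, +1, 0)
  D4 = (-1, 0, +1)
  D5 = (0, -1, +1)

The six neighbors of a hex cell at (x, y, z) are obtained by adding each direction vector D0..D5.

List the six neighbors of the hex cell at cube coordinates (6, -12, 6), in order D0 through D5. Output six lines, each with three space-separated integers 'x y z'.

Center: (6, -12, 6). Add each direction:
  D0: (6, -12, 6) + (1, -1, 0) = (7, -13, 6)
  D1: (6, -12, 6) + (1, 0, -1) = (7, -12, 5)
  D2: (6, -12, 6) + (0, 1, -1) = (6, -11, 5)
  D3: (6, -12, 6) + (-1, 1, 0) = (5, -11, 6)
  D4: (6, -12, 6) + (-1, 0, 1) = (5, -12, 7)
  D5: (6, -12, 6) + (0, -1, 1) = (6, -13, 7)

Answer: 7 -13 6
7 -12 5
6 -11 5
5 -11 6
5 -12 7
6 -13 7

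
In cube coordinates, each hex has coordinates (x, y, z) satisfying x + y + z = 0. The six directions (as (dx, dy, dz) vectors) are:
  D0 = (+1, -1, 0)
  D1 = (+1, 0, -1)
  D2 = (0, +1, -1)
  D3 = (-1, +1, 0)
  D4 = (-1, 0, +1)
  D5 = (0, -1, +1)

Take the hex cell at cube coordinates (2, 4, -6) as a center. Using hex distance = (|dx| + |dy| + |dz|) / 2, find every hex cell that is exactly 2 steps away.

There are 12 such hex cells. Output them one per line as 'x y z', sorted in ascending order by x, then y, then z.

Walk ring at distance 2 from (2, 4, -6):
Start at center + D4*2 = (0, 4, -4)
  hex 0: (0, 4, -4)
  hex 1: (1, 3, -4)
  hex 2: (2, 2, -4)
  hex 3: (3, 2, -5)
  hex 4: (4, 2, -6)
  hex 5: (4, 3, -7)
  hex 6: (4, 4, -8)
  hex 7: (3, 5, -8)
  hex 8: (2, 6, -8)
  hex 9: (1, 6, -7)
  hex 10: (0, 6, -6)
  hex 11: (0, 5, -5)
Sorted: 12 hexes.

Answer: 0 4 -4
0 5 -5
0 6 -6
1 3 -4
1 6 -7
2 2 -4
2 6 -8
3 2 -5
3 5 -8
4 2 -6
4 3 -7
4 4 -8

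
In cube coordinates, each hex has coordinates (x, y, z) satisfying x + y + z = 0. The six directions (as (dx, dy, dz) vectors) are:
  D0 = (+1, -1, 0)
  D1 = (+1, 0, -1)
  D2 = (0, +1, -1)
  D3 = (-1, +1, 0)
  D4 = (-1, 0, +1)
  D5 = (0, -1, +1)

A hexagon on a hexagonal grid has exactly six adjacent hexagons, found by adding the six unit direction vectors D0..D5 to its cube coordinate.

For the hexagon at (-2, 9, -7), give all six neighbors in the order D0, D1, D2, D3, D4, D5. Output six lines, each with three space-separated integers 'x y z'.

Answer: -1 8 -7
-1 9 -8
-2 10 -8
-3 10 -7
-3 9 -6
-2 8 -6

Derivation:
Center: (-2, 9, -7). Add each direction:
  D0: (-2, 9, -7) + (1, -1, 0) = (-1, 8, -7)
  D1: (-2, 9, -7) + (1, 0, -1) = (-1, 9, -8)
  D2: (-2, 9, -7) + (0, 1, -1) = (-2, 10, -8)
  D3: (-2, 9, -7) + (-1, 1, 0) = (-3, 10, -7)
  D4: (-2, 9, -7) + (-1, 0, 1) = (-3, 9, -6)
  D5: (-2, 9, -7) + (0, -1, 1) = (-2, 8, -6)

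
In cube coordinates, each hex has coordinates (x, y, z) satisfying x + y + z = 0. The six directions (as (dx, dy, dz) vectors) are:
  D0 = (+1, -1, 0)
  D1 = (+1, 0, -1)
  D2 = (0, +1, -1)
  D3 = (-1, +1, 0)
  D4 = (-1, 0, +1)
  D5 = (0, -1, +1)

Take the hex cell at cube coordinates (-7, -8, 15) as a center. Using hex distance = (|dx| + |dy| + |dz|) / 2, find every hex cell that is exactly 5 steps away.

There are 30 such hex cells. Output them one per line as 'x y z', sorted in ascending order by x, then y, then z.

Answer: -12 -8 20
-12 -7 19
-12 -6 18
-12 -5 17
-12 -4 16
-12 -3 15
-11 -9 20
-11 -3 14
-10 -10 20
-10 -3 13
-9 -11 20
-9 -3 12
-8 -12 20
-8 -3 11
-7 -13 20
-7 -3 10
-6 -13 19
-6 -4 10
-5 -13 18
-5 -5 10
-4 -13 17
-4 -6 10
-3 -13 16
-3 -7 10
-2 -13 15
-2 -12 14
-2 -11 13
-2 -10 12
-2 -9 11
-2 -8 10

Derivation:
Walk ring at distance 5 from (-7, -8, 15):
Start at center + D4*5 = (-12, -8, 20)
  hex 0: (-12, -8, 20)
  hex 1: (-11, -9, 20)
  hex 2: (-10, -10, 20)
  hex 3: (-9, -11, 20)
  hex 4: (-8, -12, 20)
  hex 5: (-7, -13, 20)
  hex 6: (-6, -13, 19)
  hex 7: (-5, -13, 18)
  hex 8: (-4, -13, 17)
  hex 9: (-3, -13, 16)
  hex 10: (-2, -13, 15)
  hex 11: (-2, -12, 14)
  hex 12: (-2, -11, 13)
  hex 13: (-2, -10, 12)
  hex 14: (-2, -9, 11)
  hex 15: (-2, -8, 10)
  hex 16: (-3, -7, 10)
  hex 17: (-4, -6, 10)
  hex 18: (-5, -5, 10)
  hex 19: (-6, -4, 10)
  hex 20: (-7, -3, 10)
  hex 21: (-8, -3, 11)
  hex 22: (-9, -3, 12)
  hex 23: (-10, -3, 13)
  hex 24: (-11, -3, 14)
  hex 25: (-12, -3, 15)
  hex 26: (-12, -4, 16)
  hex 27: (-12, -5, 17)
  hex 28: (-12, -6, 18)
  hex 29: (-12, -7, 19)
Sorted: 30 hexes.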